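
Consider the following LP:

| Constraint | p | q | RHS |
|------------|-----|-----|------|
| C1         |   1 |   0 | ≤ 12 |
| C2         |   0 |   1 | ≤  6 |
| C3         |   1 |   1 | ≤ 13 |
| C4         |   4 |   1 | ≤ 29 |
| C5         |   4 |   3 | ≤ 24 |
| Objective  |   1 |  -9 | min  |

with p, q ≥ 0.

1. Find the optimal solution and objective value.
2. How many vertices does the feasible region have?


1. p = 0, q = 6, z = -54
2. 4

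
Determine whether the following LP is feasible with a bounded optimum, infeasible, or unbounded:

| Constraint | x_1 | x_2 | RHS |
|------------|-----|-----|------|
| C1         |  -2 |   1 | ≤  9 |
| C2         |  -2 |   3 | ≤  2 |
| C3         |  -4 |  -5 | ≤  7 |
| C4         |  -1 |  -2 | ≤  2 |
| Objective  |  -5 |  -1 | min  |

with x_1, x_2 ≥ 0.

Unbounded (objective can decrease without bound)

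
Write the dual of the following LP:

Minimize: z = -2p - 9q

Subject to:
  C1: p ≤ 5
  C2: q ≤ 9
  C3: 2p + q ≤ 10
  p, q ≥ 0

Primal min cᵀx s.t. Ax ≤ b, x ≥ 0  →  Dual max −bᵀy s.t. Aᵀy ≥ −c, y ≥ 0.

Maximize: z = -5y1 - 9y2 - 10y3

Subject to:
  y1 + 2y3 ≥ 2
  y2 + y3 ≥ 9
  y1, y2, y3 ≥ 0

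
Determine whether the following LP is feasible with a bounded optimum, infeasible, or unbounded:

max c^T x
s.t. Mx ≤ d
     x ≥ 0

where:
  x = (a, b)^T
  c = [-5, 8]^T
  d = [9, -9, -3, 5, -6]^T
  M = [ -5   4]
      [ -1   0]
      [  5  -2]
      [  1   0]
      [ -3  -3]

Infeasible (no feasible solution exists)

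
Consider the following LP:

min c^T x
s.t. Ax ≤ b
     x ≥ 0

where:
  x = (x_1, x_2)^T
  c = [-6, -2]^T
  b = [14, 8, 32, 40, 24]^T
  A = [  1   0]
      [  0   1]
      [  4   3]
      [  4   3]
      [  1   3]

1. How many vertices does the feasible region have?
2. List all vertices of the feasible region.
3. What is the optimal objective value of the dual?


1. 4
2. (0, 0), (8, 0), (2.667, 7.111), (0, 8)
3. -48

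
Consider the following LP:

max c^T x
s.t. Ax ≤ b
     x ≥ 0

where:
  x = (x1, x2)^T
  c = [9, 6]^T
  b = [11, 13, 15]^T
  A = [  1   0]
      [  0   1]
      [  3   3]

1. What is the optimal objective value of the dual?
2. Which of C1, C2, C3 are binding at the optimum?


1. 45
2. C3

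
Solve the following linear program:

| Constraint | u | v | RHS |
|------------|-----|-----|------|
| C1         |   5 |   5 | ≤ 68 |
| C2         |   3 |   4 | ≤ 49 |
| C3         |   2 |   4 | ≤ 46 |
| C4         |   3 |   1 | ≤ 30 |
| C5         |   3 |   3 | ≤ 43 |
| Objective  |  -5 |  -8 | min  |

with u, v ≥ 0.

Evaluate the objective at each vertex of the feasible region:
  z(0, 0) = 0
  z(10, 0) = -50
  z(8.2, 5.4) = -84.2
  z(5.4, 8.2) = -92.6
  z(3, 10) = -95  ←
  z(0, 11.5) = -92
The minimum is at u = 3, v = 10.

u = 3, v = 10, z = -95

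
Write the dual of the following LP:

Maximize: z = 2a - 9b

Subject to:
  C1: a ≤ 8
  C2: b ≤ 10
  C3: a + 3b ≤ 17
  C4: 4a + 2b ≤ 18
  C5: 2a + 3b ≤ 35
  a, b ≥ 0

Primal max cᵀx s.t. Ax ≤ b, x ≥ 0  →  Dual min bᵀy s.t. Aᵀy ≥ c, y ≥ 0.

Minimize: z = 8y1 + 10y2 + 17y3 + 18y4 + 35y5

Subject to:
  y1 + y3 + 4y4 + 2y5 ≥ 2
  y2 + 3y3 + 2y4 + 3y5 ≥ -9
  y1, y2, y3, y4, y5 ≥ 0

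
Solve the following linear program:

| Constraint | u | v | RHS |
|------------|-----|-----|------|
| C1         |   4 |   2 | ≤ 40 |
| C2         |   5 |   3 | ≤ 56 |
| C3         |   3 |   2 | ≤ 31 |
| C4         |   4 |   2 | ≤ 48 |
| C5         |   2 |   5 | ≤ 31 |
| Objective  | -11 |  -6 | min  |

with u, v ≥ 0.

Evaluate the objective at each vertex of the feasible region:
  z(0, 0) = 0
  z(10, 0) = -110
  z(9, 2) = -111  ←
  z(8.455, 2.818) = -109.9
  z(0, 6.2) = -37.2
The minimum is at u = 9, v = 2.

u = 9, v = 2, z = -111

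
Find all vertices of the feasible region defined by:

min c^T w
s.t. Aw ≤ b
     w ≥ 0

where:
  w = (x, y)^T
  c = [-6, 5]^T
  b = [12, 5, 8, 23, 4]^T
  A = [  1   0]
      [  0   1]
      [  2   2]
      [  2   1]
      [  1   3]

(0, 0), (4, 0), (0, 1.333)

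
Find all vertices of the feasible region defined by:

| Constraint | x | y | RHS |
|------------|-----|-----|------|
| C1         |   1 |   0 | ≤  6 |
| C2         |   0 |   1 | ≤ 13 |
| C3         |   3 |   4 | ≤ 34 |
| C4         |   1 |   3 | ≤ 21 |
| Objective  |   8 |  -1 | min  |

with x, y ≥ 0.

(0, 0), (6, 0), (6, 4), (3.6, 5.8), (0, 7)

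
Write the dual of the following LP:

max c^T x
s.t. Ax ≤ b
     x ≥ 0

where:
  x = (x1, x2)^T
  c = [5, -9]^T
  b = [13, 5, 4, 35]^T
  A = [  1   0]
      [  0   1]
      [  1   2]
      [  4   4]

Primal max cᵀx s.t. Ax ≤ b, x ≥ 0  →  Dual min bᵀy s.t. Aᵀy ≥ c, y ≥ 0.

Minimize: z = 13y1 + 5y2 + 4y3 + 35y4

Subject to:
  y1 + y3 + 4y4 ≥ 5
  y2 + 2y3 + 4y4 ≥ -9
  y1, y2, y3, y4 ≥ 0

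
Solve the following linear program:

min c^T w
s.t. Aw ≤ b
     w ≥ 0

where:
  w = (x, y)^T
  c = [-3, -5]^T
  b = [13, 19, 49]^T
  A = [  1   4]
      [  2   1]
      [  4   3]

Evaluate the objective at each vertex of the feasible region:
  z(0, 0) = 0
  z(9.5, 0) = -28.5
  z(9, 1) = -32  ←
  z(0, 3.25) = -16.25
The minimum is at x = 9, y = 1.

x = 9, y = 1, z = -32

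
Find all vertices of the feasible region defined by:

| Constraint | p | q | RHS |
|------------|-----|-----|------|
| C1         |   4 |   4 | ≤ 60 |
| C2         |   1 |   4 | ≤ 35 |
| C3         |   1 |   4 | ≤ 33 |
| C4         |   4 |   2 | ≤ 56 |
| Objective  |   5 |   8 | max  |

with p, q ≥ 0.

(0, 0), (14, 0), (13, 2), (9, 6), (0, 8.25)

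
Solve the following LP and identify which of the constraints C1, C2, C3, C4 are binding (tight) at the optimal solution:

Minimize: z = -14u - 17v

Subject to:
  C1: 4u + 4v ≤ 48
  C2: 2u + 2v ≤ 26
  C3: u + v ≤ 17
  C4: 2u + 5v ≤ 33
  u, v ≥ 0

At u = 9, v = 3, compute slack b - a·x for each constraint:
  C1: 48 − 48 = 0  (binding)
  C2: 26 − 24 = 2  (slack)
  C3: 17 − 12 = 5  (slack)
  C4: 33 − 33 = 0  (binding)

Optimal: u = 9, v = 3
Binding: C1, C4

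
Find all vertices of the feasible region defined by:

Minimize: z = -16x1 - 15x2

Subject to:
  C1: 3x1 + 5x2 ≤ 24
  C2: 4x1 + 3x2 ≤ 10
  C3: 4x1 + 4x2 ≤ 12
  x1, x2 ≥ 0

(0, 0), (2.5, 0), (1, 2), (0, 3)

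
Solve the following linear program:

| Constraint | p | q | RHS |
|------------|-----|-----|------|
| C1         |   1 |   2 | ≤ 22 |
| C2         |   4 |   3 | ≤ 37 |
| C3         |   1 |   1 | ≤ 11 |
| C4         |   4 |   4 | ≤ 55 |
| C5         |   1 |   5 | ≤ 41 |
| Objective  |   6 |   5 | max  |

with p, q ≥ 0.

Evaluate the objective at each vertex of the feasible region:
  z(0, 0) = 0
  z(9.25, 0) = 55.5
  z(4, 7) = 59  ←
  z(3.5, 7.5) = 58.5
  z(0, 8.2) = 41
The maximum is at p = 4, q = 7.

p = 4, q = 7, z = 59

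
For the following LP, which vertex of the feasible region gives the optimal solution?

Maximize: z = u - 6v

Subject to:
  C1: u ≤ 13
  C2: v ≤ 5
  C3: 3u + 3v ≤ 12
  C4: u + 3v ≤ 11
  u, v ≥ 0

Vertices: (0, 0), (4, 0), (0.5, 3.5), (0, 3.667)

Evaluate the objective at each vertex of the feasible region:
  z(0, 0) = 0
  z(4, 0) = 4  ←
  z(0.5, 3.5) = -20.5
  z(0, 3.667) = -22
The maximum is at u = 4, v = 0.

(4, 0)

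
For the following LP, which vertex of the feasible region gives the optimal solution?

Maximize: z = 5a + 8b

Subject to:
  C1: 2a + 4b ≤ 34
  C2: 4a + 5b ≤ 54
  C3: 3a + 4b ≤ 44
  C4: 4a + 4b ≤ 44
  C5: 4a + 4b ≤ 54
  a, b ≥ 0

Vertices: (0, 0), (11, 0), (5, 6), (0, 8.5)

Evaluate the objective at each vertex of the feasible region:
  z(0, 0) = 0
  z(11, 0) = 55
  z(5, 6) = 73  ←
  z(0, 8.5) = 68
The maximum is at a = 5, b = 6.

(5, 6)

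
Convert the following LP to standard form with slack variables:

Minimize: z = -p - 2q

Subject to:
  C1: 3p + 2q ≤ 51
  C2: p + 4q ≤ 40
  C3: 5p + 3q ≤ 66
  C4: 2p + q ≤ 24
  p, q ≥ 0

min z = -p - 2q

s.t.
  3p + 2q + s1 = 51
  p + 4q + s2 = 40
  5p + 3q + s3 = 66
  2p + q + s4 = 24
  p, q, s1, s2, s3, s4 ≥ 0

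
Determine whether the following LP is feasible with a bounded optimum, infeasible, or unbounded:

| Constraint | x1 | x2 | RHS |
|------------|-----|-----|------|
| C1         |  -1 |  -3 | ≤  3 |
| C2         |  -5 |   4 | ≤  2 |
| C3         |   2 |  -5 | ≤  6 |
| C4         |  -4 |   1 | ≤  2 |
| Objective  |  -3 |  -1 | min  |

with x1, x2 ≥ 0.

Unbounded (objective can decrease without bound)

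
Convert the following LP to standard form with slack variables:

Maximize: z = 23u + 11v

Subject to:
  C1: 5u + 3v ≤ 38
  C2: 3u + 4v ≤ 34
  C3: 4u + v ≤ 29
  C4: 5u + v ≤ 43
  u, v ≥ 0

max z = 23u + 11v

s.t.
  5u + 3v + s1 = 38
  3u + 4v + s2 = 34
  4u + v + s3 = 29
  5u + v + s4 = 43
  u, v, s1, s2, s3, s4 ≥ 0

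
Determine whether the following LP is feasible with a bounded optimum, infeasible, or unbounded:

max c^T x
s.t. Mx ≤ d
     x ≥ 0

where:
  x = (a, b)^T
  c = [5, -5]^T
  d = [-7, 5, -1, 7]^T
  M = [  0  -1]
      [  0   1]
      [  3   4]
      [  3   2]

Infeasible (no feasible solution exists)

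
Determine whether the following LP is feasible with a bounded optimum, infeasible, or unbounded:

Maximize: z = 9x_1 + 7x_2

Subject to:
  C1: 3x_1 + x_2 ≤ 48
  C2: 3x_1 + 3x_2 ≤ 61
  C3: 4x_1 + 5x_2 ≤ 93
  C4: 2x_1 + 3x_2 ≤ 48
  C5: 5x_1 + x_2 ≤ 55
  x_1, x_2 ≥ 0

Feasible with a bounded optimal solution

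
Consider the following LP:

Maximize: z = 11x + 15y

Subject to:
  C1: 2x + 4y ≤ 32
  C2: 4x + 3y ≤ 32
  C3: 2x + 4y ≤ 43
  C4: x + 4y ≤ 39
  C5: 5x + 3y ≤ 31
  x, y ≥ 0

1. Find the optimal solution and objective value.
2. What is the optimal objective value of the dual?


1. x = 2, y = 7, z = 127
2. 127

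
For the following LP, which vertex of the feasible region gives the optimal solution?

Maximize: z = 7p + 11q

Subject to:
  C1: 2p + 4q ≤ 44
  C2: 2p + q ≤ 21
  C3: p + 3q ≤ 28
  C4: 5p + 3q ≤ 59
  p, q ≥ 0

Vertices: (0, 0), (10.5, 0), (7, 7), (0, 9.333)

Evaluate the objective at each vertex of the feasible region:
  z(0, 0) = 0
  z(10.5, 0) = 73.5
  z(7, 7) = 126  ←
  z(0, 9.333) = 102.7
The maximum is at p = 7, q = 7.

(7, 7)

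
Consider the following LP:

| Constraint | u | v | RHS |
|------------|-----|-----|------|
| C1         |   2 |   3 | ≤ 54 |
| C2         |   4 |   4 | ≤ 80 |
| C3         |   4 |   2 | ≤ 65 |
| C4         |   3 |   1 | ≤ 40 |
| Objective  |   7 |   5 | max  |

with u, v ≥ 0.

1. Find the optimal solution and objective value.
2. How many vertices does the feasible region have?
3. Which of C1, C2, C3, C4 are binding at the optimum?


1. u = 10, v = 10, z = 120
2. 5
3. C2, C4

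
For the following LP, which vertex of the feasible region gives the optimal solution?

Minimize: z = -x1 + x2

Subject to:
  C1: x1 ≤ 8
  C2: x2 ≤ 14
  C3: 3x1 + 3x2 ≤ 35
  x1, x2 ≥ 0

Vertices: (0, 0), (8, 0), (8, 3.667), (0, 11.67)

Evaluate the objective at each vertex of the feasible region:
  z(0, 0) = 0
  z(8, 0) = -8  ←
  z(8, 3.667) = -4.333
  z(0, 11.67) = 11.67
The minimum is at x1 = 8, x2 = 0.

(8, 0)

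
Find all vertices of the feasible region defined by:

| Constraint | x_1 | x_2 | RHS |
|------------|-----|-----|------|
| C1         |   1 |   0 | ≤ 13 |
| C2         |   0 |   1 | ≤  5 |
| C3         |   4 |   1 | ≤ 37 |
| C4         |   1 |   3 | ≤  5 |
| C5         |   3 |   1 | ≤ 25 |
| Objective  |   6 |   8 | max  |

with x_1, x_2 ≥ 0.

(0, 0), (5, 0), (0, 1.667)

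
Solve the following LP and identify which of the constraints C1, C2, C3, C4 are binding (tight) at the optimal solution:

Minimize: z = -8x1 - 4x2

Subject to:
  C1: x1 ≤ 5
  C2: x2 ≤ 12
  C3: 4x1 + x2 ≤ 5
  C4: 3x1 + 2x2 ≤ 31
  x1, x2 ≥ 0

At x1 = 0, x2 = 5, compute slack b - a·x for each constraint:
  C1: 5 − 0 = 5  (slack)
  C2: 12 − 5 = 7  (slack)
  C3: 5 − 5 = 0  (binding)
  C4: 31 − 10 = 21  (slack)

Optimal: x1 = 0, x2 = 5
Binding: C3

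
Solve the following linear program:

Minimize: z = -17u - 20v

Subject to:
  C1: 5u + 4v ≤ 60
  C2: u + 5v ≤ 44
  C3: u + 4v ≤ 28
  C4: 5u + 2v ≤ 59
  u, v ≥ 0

Evaluate the objective at each vertex of the feasible region:
  z(0, 0) = 0
  z(11.8, 0) = -200.6
  z(11.6, 0.5) = -207.2
  z(8, 5) = -236  ←
  z(0, 7) = -140
The minimum is at u = 8, v = 5.

u = 8, v = 5, z = -236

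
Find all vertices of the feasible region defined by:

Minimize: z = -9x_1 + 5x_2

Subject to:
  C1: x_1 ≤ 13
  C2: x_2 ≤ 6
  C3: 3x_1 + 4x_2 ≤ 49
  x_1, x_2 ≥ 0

(0, 0), (13, 0), (13, 2.5), (8.333, 6), (0, 6)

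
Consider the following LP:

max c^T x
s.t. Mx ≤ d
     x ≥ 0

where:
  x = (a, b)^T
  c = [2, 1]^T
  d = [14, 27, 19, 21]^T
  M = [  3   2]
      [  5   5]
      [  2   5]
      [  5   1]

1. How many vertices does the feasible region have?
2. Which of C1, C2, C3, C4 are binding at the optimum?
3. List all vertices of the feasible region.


1. 6
2. C1, C4
3. (0, 0), (4.2, 0), (4, 1), (3.2, 2.2), (2.667, 2.733), (0, 3.8)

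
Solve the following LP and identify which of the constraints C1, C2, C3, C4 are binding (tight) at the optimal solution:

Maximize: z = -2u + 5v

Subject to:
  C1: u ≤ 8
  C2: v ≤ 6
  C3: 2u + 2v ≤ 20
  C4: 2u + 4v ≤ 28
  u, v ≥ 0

At u = 0, v = 6, compute slack b - a·x for each constraint:
  C1: 8 − 0 = 8  (slack)
  C2: 6 − 6 = 0  (binding)
  C3: 20 − 12 = 8  (slack)
  C4: 28 − 24 = 4  (slack)

Optimal: u = 0, v = 6
Binding: C2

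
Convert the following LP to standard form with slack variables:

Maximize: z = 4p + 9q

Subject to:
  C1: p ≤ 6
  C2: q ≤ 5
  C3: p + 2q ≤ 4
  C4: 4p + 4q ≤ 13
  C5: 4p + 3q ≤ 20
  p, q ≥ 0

max z = 4p + 9q

s.t.
  p + s1 = 6
  q + s2 = 5
  p + 2q + s3 = 4
  4p + 4q + s4 = 13
  4p + 3q + s5 = 20
  p, q, s1, s2, s3, s4, s5 ≥ 0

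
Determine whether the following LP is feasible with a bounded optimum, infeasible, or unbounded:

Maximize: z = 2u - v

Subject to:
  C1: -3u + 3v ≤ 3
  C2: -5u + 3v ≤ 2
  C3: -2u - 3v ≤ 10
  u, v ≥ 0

Unbounded (objective can increase without bound)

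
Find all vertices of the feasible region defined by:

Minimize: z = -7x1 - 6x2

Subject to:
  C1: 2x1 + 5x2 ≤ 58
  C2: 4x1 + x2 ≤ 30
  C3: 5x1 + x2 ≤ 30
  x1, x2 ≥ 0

(0, 0), (6, 0), (4, 10), (0, 11.6)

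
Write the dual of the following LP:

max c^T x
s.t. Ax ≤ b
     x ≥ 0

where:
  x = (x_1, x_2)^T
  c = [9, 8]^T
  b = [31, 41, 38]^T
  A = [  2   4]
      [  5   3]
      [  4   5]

Primal max cᵀx s.t. Ax ≤ b, x ≥ 0  →  Dual min bᵀy s.t. Aᵀy ≥ c, y ≥ 0.

Minimize: z = 31y1 + 41y2 + 38y3

Subject to:
  2y1 + 5y2 + 4y3 ≥ 9
  4y1 + 3y2 + 5y3 ≥ 8
  y1, y2, y3 ≥ 0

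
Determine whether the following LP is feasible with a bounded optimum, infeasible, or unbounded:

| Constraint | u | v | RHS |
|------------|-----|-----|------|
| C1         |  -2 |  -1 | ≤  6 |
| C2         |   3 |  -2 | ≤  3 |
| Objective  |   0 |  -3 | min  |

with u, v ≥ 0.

Unbounded (objective can decrease without bound)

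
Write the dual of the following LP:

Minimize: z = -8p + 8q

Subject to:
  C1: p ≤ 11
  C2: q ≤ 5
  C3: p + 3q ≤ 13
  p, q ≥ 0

Primal min cᵀx s.t. Ax ≤ b, x ≥ 0  →  Dual max −bᵀy s.t. Aᵀy ≥ −c, y ≥ 0.

Maximize: z = -11y1 - 5y2 - 13y3

Subject to:
  y1 + y3 ≥ 8
  y2 + 3y3 ≥ -8
  y1, y2, y3 ≥ 0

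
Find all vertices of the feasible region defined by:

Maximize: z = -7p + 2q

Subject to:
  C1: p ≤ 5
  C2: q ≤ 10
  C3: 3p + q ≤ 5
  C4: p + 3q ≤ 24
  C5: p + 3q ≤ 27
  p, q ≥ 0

(0, 0), (1.667, 0), (0, 5)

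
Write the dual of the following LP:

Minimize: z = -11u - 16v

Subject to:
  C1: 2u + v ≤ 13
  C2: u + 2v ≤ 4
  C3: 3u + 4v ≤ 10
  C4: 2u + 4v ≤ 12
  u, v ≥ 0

Primal min cᵀx s.t. Ax ≤ b, x ≥ 0  →  Dual max −bᵀy s.t. Aᵀy ≥ −c, y ≥ 0.

Maximize: z = -13y1 - 4y2 - 10y3 - 12y4

Subject to:
  2y1 + y2 + 3y3 + 2y4 ≥ 11
  y1 + 2y2 + 4y3 + 4y4 ≥ 16
  y1, y2, y3, y4 ≥ 0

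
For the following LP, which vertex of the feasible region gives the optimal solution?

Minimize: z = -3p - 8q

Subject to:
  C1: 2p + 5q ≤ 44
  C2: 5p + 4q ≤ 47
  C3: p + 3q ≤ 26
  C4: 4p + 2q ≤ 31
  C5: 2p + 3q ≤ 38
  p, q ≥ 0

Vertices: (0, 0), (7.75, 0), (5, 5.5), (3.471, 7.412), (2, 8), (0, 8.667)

Evaluate the objective at each vertex of the feasible region:
  z(0, 0) = 0
  z(7.75, 0) = -23.25
  z(5, 5.5) = -59
  z(3.471, 7.412) = -69.71
  z(2, 8) = -70  ←
  z(0, 8.667) = -69.33
The minimum is at p = 2, q = 8.

(2, 8)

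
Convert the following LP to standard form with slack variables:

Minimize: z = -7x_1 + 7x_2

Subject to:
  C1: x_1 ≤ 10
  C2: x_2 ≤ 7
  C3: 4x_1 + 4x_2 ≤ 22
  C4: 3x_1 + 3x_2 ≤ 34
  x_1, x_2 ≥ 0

min z = -7x_1 + 7x_2

s.t.
  x_1 + s1 = 10
  x_2 + s2 = 7
  4x_1 + 4x_2 + s3 = 22
  3x_1 + 3x_2 + s4 = 34
  x_1, x_2, s1, s2, s3, s4 ≥ 0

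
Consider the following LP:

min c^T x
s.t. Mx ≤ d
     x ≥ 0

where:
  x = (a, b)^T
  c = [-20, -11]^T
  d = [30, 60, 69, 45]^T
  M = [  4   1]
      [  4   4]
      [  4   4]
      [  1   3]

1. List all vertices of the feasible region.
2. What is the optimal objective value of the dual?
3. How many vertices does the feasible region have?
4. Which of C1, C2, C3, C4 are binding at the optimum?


1. (0, 0), (7.5, 0), (5, 10), (0, 15)
2. -210
3. 4
4. C1, C2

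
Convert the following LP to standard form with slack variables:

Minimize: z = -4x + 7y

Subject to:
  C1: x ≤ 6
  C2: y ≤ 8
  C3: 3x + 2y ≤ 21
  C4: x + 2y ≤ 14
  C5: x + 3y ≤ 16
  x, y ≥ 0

min z = -4x + 7y

s.t.
  x + s1 = 6
  y + s2 = 8
  3x + 2y + s3 = 21
  x + 2y + s4 = 14
  x + 3y + s5 = 16
  x, y, s1, s2, s3, s4, s5 ≥ 0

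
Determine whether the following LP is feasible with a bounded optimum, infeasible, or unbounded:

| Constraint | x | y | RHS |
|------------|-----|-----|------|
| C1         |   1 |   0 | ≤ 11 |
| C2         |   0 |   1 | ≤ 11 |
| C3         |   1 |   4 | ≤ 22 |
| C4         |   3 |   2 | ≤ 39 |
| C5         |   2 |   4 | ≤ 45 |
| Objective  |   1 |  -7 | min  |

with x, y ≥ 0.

Feasible with a bounded optimal solution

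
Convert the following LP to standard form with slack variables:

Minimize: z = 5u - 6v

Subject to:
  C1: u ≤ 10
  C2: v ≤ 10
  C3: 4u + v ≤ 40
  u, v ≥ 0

min z = 5u - 6v

s.t.
  u + s1 = 10
  v + s2 = 10
  4u + v + s3 = 40
  u, v, s1, s2, s3 ≥ 0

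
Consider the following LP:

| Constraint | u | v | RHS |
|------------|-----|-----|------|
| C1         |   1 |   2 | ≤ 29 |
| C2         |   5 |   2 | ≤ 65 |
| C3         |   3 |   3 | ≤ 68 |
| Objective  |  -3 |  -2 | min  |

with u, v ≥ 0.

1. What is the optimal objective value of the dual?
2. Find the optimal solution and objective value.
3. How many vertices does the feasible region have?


1. -47
2. u = 9, v = 10, z = -47
3. 4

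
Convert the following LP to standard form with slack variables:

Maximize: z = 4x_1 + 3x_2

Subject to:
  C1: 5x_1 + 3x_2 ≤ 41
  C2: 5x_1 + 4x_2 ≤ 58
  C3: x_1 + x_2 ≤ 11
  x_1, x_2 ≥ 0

max z = 4x_1 + 3x_2

s.t.
  5x_1 + 3x_2 + s1 = 41
  5x_1 + 4x_2 + s2 = 58
  x_1 + x_2 + s3 = 11
  x_1, x_2, s1, s2, s3 ≥ 0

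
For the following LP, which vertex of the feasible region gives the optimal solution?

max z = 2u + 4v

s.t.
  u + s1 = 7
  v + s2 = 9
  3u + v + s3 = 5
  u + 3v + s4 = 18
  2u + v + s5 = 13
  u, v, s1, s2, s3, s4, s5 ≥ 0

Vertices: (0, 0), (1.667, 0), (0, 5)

Evaluate the objective at each vertex of the feasible region:
  z(0, 0) = 0
  z(1.667, 0) = 3.333
  z(0, 5) = 20  ←
The maximum is at u = 0, v = 5.

(0, 5)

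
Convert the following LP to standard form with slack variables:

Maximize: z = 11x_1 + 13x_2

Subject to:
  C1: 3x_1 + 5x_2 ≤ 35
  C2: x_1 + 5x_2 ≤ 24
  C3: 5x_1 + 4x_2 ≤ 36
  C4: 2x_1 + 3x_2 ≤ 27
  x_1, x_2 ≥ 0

max z = 11x_1 + 13x_2

s.t.
  3x_1 + 5x_2 + s1 = 35
  x_1 + 5x_2 + s2 = 24
  5x_1 + 4x_2 + s3 = 36
  2x_1 + 3x_2 + s4 = 27
  x_1, x_2, s1, s2, s3, s4 ≥ 0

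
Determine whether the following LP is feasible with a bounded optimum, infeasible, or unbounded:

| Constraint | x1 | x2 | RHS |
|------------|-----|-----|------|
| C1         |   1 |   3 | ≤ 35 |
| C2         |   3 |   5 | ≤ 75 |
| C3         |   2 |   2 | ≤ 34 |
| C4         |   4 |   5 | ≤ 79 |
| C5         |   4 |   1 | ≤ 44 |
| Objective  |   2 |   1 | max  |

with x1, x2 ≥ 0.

Feasible with a bounded optimal solution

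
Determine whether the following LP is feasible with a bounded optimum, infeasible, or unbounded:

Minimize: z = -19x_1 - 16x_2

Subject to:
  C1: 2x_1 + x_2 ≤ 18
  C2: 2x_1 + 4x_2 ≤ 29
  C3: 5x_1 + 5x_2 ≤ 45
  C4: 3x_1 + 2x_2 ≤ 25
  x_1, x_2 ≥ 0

Feasible with a bounded optimal solution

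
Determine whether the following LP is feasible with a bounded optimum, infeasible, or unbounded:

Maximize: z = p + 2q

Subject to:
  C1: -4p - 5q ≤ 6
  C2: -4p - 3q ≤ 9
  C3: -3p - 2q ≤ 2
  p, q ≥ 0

Unbounded (objective can increase without bound)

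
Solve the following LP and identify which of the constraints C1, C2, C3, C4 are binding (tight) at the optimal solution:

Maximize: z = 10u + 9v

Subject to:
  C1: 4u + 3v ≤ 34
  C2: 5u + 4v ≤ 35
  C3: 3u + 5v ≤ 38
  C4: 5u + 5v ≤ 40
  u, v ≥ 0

At u = 3, v = 5, compute slack b - a·x for each constraint:
  C1: 34 − 27 = 7  (slack)
  C2: 35 − 35 = 0  (binding)
  C3: 38 − 34 = 4  (slack)
  C4: 40 − 40 = 0  (binding)

Optimal: u = 3, v = 5
Binding: C2, C4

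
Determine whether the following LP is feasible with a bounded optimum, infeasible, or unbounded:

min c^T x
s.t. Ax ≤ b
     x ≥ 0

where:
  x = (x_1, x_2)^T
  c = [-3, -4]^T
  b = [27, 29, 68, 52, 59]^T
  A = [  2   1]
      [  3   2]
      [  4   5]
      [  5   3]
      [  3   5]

Feasible with a bounded optimal solution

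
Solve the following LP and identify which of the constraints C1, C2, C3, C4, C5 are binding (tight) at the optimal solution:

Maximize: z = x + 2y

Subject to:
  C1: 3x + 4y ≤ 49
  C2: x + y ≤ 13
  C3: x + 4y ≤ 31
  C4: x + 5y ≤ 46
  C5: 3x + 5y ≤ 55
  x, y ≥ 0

At x = 7, y = 6, compute slack b - a·x for each constraint:
  C1: 49 − 45 = 4  (slack)
  C2: 13 − 13 = 0  (binding)
  C3: 31 − 31 = 0  (binding)
  C4: 46 − 37 = 9  (slack)
  C5: 55 − 51 = 4  (slack)

Optimal: x = 7, y = 6
Binding: C2, C3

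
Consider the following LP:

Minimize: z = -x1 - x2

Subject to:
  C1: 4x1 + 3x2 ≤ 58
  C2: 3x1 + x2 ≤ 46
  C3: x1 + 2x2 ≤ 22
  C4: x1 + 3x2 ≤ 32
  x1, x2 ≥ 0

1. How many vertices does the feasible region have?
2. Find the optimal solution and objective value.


1. 5
2. x1 = 10, x2 = 6, z = -16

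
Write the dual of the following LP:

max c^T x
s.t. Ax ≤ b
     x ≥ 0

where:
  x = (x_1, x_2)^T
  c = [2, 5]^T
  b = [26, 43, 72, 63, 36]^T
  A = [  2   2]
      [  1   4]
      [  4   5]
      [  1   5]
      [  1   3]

Primal max cᵀx s.t. Ax ≤ b, x ≥ 0  →  Dual min bᵀy s.t. Aᵀy ≥ c, y ≥ 0.

Minimize: z = 26y1 + 43y2 + 72y3 + 63y4 + 36y5

Subject to:
  2y1 + y2 + 4y3 + y4 + y5 ≥ 2
  2y1 + 4y2 + 5y3 + 5y4 + 3y5 ≥ 5
  y1, y2, y3, y4, y5 ≥ 0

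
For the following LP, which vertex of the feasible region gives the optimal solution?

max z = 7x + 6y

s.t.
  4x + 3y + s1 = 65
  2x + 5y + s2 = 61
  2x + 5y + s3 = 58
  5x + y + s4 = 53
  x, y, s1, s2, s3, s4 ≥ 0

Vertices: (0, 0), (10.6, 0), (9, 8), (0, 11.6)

Evaluate the objective at each vertex of the feasible region:
  z(0, 0) = 0
  z(10.6, 0) = 74.2
  z(9, 8) = 111  ←
  z(0, 11.6) = 69.6
The maximum is at x = 9, y = 8.

(9, 8)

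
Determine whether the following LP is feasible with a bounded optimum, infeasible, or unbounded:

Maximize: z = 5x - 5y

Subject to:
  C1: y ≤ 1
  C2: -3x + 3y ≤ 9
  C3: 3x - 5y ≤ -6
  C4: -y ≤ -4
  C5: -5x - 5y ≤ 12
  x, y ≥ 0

Infeasible (no feasible solution exists)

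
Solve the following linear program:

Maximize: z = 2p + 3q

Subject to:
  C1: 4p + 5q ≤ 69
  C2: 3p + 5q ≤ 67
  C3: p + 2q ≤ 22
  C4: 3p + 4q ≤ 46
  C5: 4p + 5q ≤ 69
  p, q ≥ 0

Evaluate the objective at each vertex of the feasible region:
  z(0, 0) = 0
  z(15.33, 0) = 30.67
  z(2, 10) = 34  ←
  z(0, 11) = 33
The maximum is at p = 2, q = 10.

p = 2, q = 10, z = 34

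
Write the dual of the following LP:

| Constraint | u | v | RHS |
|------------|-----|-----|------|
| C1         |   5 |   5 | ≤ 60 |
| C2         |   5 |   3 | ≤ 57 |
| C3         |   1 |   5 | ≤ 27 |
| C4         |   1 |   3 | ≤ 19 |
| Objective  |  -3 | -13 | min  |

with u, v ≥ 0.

Primal min cᵀx s.t. Ax ≤ b, x ≥ 0  →  Dual max −bᵀy s.t. Aᵀy ≥ −c, y ≥ 0.

Maximize: z = -60y1 - 57y2 - 27y3 - 19y4

Subject to:
  5y1 + 5y2 + y3 + y4 ≥ 3
  5y1 + 3y2 + 5y3 + 3y4 ≥ 13
  y1, y2, y3, y4 ≥ 0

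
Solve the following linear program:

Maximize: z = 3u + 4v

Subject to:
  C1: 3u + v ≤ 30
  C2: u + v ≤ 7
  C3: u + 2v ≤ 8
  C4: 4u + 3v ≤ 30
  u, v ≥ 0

Evaluate the objective at each vertex of the feasible region:
  z(0, 0) = 0
  z(7, 0) = 21
  z(6, 1) = 22  ←
  z(0, 4) = 16
The maximum is at u = 6, v = 1.

u = 6, v = 1, z = 22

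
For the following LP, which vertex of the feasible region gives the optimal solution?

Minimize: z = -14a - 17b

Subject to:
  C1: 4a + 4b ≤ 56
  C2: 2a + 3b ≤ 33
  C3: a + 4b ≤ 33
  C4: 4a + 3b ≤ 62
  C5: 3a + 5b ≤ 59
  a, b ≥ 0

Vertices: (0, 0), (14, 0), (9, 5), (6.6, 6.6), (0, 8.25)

Evaluate the objective at each vertex of the feasible region:
  z(0, 0) = 0
  z(14, 0) = -196
  z(9, 5) = -211  ←
  z(6.6, 6.6) = -204.6
  z(0, 8.25) = -140.2
The minimum is at a = 9, b = 5.

(9, 5)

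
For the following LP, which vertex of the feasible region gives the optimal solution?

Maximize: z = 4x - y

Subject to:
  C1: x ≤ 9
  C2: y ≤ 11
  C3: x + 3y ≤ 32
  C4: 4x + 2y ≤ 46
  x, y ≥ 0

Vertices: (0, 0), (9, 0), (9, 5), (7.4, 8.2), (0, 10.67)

Evaluate the objective at each vertex of the feasible region:
  z(0, 0) = 0
  z(9, 0) = 36  ←
  z(9, 5) = 31
  z(7.4, 8.2) = 21.4
  z(0, 10.67) = -10.67
The maximum is at x = 9, y = 0.

(9, 0)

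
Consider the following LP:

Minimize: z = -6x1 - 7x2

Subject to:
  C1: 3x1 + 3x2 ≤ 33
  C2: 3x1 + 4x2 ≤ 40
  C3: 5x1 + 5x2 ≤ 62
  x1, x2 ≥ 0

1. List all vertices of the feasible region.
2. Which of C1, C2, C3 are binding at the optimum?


1. (0, 0), (11, 0), (4, 7), (0, 10)
2. C1, C2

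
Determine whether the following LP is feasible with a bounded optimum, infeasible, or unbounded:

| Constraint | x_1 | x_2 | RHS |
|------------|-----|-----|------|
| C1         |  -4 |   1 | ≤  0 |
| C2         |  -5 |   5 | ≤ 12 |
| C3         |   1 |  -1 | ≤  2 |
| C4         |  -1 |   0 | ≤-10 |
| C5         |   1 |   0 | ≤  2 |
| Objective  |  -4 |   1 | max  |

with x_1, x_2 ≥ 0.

Infeasible (no feasible solution exists)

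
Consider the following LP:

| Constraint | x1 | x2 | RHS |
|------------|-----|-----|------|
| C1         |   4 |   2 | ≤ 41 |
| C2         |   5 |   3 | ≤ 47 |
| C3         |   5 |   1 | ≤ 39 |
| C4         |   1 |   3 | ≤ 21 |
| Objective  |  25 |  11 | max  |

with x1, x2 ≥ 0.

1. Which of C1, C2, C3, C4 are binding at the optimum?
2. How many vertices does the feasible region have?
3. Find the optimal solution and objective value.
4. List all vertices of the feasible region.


1. C2, C3
2. 5
3. x1 = 7, x2 = 4, z = 219
4. (0, 0), (7.8, 0), (7, 4), (6.5, 4.833), (0, 7)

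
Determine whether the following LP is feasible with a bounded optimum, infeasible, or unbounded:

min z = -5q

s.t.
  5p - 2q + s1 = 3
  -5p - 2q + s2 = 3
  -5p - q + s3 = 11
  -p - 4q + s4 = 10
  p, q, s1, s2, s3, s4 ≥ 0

Unbounded (objective can decrease without bound)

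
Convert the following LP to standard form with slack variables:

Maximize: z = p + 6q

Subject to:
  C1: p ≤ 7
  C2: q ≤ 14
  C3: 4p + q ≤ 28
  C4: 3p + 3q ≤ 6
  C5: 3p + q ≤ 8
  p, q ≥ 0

max z = p + 6q

s.t.
  p + s1 = 7
  q + s2 = 14
  4p + q + s3 = 28
  3p + 3q + s4 = 6
  3p + q + s5 = 8
  p, q, s1, s2, s3, s4, s5 ≥ 0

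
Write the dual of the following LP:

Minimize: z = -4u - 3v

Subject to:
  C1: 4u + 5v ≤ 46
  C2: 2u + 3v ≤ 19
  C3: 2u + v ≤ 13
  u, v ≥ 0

Primal min cᵀx s.t. Ax ≤ b, x ≥ 0  →  Dual max −bᵀy s.t. Aᵀy ≥ −c, y ≥ 0.

Maximize: z = -46y1 - 19y2 - 13y3

Subject to:
  4y1 + 2y2 + 2y3 ≥ 4
  5y1 + 3y2 + y3 ≥ 3
  y1, y2, y3 ≥ 0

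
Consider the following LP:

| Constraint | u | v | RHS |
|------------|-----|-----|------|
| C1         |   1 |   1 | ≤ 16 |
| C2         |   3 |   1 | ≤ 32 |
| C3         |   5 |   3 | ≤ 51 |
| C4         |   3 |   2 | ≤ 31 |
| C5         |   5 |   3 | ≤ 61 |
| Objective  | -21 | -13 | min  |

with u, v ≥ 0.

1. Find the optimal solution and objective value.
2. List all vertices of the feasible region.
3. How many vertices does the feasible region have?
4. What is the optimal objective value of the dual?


1. u = 9, v = 2, z = -215
2. (0, 0), (10.2, 0), (9, 2), (0, 15.5)
3. 4
4. -215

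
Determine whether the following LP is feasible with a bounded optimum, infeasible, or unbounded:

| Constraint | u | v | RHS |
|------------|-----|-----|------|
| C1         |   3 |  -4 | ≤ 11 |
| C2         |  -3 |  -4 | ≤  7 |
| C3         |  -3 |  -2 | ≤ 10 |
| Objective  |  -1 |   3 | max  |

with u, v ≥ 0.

Unbounded (objective can increase without bound)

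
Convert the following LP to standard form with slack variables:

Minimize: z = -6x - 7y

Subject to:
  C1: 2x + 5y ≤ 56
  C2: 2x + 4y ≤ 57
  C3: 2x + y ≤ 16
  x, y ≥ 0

min z = -6x - 7y

s.t.
  2x + 5y + s1 = 56
  2x + 4y + s2 = 57
  2x + y + s3 = 16
  x, y, s1, s2, s3 ≥ 0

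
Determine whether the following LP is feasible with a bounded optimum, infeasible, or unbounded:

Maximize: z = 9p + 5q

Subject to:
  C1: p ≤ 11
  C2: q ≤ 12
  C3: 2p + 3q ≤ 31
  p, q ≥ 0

Feasible with a bounded optimal solution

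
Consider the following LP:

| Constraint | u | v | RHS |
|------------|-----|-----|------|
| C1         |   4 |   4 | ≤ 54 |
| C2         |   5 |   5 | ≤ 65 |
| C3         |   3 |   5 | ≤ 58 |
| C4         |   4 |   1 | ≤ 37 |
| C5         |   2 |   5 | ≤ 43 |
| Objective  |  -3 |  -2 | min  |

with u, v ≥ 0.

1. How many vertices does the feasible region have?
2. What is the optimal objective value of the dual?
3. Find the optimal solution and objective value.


1. 5
2. -34
3. u = 8, v = 5, z = -34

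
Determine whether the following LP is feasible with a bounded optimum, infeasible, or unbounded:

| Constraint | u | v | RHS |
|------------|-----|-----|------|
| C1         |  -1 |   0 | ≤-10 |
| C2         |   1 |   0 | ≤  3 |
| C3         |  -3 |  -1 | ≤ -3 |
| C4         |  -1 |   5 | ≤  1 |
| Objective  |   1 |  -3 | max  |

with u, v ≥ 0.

Infeasible (no feasible solution exists)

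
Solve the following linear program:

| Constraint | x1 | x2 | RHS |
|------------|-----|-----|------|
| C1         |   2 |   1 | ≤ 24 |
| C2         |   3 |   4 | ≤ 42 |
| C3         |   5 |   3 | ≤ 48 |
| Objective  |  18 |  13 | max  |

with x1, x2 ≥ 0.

Evaluate the objective at each vertex of the feasible region:
  z(0, 0) = 0
  z(9.6, 0) = 172.8
  z(6, 6) = 186  ←
  z(0, 10.5) = 136.5
The maximum is at x1 = 6, x2 = 6.

x1 = 6, x2 = 6, z = 186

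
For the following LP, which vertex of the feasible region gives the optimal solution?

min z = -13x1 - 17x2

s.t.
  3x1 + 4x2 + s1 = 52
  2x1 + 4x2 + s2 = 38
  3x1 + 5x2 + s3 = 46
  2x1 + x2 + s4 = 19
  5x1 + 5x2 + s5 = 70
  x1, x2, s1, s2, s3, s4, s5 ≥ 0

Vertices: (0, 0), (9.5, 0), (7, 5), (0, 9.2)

Evaluate the objective at each vertex of the feasible region:
  z(0, 0) = 0
  z(9.5, 0) = -123.5
  z(7, 5) = -176  ←
  z(0, 9.2) = -156.4
The minimum is at x1 = 7, x2 = 5.

(7, 5)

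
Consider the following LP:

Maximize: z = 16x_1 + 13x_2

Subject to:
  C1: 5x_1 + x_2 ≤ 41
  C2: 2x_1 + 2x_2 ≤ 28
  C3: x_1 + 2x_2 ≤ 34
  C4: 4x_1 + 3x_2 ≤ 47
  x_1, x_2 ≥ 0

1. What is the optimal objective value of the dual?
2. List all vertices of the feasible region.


1. 197
2. (0, 0), (8.2, 0), (6.909, 6.455), (5, 9), (0, 14)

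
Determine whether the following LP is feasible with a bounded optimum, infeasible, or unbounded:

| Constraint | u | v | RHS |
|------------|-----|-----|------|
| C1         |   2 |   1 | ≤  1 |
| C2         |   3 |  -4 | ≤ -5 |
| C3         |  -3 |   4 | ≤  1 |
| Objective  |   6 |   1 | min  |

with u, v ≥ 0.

Infeasible (no feasible solution exists)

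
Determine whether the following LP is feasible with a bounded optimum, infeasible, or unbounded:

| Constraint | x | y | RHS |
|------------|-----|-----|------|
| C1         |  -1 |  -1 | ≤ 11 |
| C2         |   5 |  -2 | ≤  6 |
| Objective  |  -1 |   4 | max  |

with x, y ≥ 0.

Unbounded (objective can increase without bound)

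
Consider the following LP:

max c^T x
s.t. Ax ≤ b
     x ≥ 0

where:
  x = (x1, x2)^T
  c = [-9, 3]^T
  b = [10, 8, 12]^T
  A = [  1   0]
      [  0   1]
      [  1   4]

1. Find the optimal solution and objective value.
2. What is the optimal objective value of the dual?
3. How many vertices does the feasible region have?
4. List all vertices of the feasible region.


1. x1 = 0, x2 = 3, z = 9
2. 9
3. 4
4. (0, 0), (10, 0), (10, 0.5), (0, 3)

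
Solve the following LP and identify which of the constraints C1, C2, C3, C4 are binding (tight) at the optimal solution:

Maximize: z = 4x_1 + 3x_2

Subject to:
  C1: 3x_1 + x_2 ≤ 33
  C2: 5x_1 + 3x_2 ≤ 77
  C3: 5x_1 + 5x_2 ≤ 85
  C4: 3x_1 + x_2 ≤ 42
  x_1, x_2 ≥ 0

At x_1 = 8, x_2 = 9, compute slack b - a·x for each constraint:
  C1: 33 − 33 = 0  (binding)
  C2: 77 − 67 = 10  (slack)
  C3: 85 − 85 = 0  (binding)
  C4: 42 − 33 = 9  (slack)

Optimal: x_1 = 8, x_2 = 9
Binding: C1, C3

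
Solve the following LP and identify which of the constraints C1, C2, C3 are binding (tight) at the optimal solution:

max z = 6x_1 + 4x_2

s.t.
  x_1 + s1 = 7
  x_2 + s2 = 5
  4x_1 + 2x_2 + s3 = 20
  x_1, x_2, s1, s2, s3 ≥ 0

At x_1 = 2.5, x_2 = 5, compute slack b - a·x for each constraint:
  C1: 7 − 2.5 = 4.5  (slack)
  C2: 5 − 5 = 0  (binding)
  C3: 20 − 20 = 0  (binding)

Optimal: x_1 = 2.5, x_2 = 5
Binding: C2, C3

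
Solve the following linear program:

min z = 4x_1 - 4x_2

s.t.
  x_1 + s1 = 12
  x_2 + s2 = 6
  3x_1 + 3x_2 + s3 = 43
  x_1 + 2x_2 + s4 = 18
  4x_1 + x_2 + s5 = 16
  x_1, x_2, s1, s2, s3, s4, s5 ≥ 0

Evaluate the objective at each vertex of the feasible region:
  z(0, 0) = 0
  z(4, 0) = 16
  z(2.5, 6) = -14
  z(0, 6) = -24  ←
The minimum is at x_1 = 0, x_2 = 6.

x_1 = 0, x_2 = 6, z = -24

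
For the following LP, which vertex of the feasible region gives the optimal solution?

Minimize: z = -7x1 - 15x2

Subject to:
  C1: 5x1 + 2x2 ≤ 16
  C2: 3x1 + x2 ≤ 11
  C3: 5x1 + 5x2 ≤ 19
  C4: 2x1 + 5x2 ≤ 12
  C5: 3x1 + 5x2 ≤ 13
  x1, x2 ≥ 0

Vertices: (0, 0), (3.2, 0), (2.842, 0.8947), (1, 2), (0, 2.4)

Evaluate the objective at each vertex of the feasible region:
  z(0, 0) = 0
  z(3.2, 0) = -22.4
  z(2.842, 0.8947) = -33.32
  z(1, 2) = -37  ←
  z(0, 2.4) = -36
The minimum is at x1 = 1, x2 = 2.

(1, 2)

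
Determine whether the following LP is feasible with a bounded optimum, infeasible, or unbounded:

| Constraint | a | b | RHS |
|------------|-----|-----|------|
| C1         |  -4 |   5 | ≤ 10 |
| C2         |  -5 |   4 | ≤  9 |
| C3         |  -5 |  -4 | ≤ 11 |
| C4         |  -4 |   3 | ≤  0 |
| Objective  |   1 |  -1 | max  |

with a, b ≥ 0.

Unbounded (objective can increase without bound)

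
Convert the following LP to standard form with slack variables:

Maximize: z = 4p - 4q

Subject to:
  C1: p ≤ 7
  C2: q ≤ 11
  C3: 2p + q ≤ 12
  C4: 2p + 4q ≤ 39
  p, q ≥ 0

max z = 4p - 4q

s.t.
  p + s1 = 7
  q + s2 = 11
  2p + q + s3 = 12
  2p + 4q + s4 = 39
  p, q, s1, s2, s3, s4 ≥ 0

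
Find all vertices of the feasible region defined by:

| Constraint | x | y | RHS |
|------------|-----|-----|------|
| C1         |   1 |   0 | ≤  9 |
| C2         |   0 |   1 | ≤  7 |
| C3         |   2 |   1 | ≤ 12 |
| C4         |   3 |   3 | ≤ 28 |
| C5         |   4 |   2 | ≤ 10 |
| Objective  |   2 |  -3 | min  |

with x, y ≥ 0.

(0, 0), (2.5, 0), (0, 5)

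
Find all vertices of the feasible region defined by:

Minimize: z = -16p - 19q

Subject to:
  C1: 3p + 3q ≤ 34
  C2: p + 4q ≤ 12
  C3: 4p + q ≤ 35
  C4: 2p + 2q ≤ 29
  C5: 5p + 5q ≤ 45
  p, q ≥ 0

(0, 0), (8.75, 0), (8.667, 0.3333), (8, 1), (0, 3)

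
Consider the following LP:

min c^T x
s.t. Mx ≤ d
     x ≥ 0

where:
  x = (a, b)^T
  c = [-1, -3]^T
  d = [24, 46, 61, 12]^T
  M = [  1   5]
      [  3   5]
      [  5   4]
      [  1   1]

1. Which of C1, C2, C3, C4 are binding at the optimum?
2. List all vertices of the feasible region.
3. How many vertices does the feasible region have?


1. C1, C4
2. (0, 0), (12, 0), (9, 3), (0, 4.8)
3. 4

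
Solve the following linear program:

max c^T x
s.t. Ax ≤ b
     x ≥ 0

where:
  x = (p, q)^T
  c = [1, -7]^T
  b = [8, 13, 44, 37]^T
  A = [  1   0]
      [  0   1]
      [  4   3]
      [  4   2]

Evaluate the objective at each vertex of the feasible region:
  z(0, 0) = 0
  z(8, 0) = 8  ←
  z(8, 2.5) = -9.5
  z(5.75, 7) = -43.25
  z(1.25, 13) = -89.75
  z(0, 13) = -91
The maximum is at p = 8, q = 0.

p = 8, q = 0, z = 8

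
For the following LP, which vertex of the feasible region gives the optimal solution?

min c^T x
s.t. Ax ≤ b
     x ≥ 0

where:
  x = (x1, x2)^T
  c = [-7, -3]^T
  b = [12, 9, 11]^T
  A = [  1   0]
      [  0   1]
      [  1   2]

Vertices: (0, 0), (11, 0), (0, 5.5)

Evaluate the objective at each vertex of the feasible region:
  z(0, 0) = 0
  z(11, 0) = -77  ←
  z(0, 5.5) = -16.5
The minimum is at x1 = 11, x2 = 0.

(11, 0)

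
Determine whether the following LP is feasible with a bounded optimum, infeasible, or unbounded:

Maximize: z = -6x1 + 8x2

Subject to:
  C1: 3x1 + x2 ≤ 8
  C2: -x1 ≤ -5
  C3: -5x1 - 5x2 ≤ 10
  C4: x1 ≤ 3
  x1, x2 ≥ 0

Infeasible (no feasible solution exists)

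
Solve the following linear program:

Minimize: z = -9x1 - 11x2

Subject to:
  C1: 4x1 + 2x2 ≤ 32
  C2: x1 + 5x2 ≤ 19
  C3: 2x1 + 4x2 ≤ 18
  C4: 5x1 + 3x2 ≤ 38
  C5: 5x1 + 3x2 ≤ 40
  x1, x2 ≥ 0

Evaluate the objective at each vertex of the feasible region:
  z(0, 0) = 0
  z(7.6, 0) = -68.4
  z(7, 1) = -74  ←
  z(2.333, 3.333) = -57.67
  z(0, 3.8) = -41.8
The minimum is at x1 = 7, x2 = 1.

x1 = 7, x2 = 1, z = -74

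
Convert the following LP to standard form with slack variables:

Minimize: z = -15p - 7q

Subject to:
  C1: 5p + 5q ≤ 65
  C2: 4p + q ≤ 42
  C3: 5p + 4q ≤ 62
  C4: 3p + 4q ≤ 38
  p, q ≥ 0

min z = -15p - 7q

s.t.
  5p + 5q + s1 = 65
  4p + q + s2 = 42
  5p + 4q + s3 = 62
  3p + 4q + s4 = 38
  p, q, s1, s2, s3, s4 ≥ 0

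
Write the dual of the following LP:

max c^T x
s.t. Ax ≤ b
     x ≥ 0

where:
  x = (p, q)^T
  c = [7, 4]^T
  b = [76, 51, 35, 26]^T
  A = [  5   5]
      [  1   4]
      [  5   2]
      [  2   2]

Primal max cᵀx s.t. Ax ≤ b, x ≥ 0  →  Dual min bᵀy s.t. Aᵀy ≥ c, y ≥ 0.

Minimize: z = 76y1 + 51y2 + 35y3 + 26y4

Subject to:
  5y1 + y2 + 5y3 + 2y4 ≥ 7
  5y1 + 4y2 + 2y3 + 2y4 ≥ 4
  y1, y2, y3, y4 ≥ 0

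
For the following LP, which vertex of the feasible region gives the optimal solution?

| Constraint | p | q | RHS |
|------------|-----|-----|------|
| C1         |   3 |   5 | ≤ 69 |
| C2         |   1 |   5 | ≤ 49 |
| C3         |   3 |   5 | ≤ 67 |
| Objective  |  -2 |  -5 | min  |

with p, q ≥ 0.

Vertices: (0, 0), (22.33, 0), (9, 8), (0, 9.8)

Evaluate the objective at each vertex of the feasible region:
  z(0, 0) = 0
  z(22.33, 0) = -44.67
  z(9, 8) = -58  ←
  z(0, 9.8) = -49
The minimum is at p = 9, q = 8.

(9, 8)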